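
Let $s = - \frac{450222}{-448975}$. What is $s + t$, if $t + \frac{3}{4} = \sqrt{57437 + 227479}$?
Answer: $\frac{453963}{1795900} + 2 \sqrt{71229} \approx 534.03$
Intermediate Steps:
$s = \frac{450222}{448975}$ ($s = \left(-450222\right) \left(- \frac{1}{448975}\right) = \frac{450222}{448975} \approx 1.0028$)
$t = - \frac{3}{4} + 2 \sqrt{71229}$ ($t = - \frac{3}{4} + \sqrt{57437 + 227479} = - \frac{3}{4} + \sqrt{284916} = - \frac{3}{4} + 2 \sqrt{71229} \approx 533.03$)
$s + t = \frac{450222}{448975} - \left(\frac{3}{4} - 2 \sqrt{71229}\right) = \frac{453963}{1795900} + 2 \sqrt{71229}$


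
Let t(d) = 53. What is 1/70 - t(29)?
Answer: -3709/70 ≈ -52.986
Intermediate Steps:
1/70 - t(29) = 1/70 - 1*53 = 1/70 - 53 = -3709/70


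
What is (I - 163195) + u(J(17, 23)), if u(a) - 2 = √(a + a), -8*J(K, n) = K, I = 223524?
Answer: 60331 + I*√17/2 ≈ 60331.0 + 2.0616*I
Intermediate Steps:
J(K, n) = -K/8
u(a) = 2 + √2*√a (u(a) = 2 + √(a + a) = 2 + √(2*a) = 2 + √2*√a)
(I - 163195) + u(J(17, 23)) = (223524 - 163195) + (2 + √2*√(-⅛*17)) = 60329 + (2 + √2*√(-17/8)) = 60329 + (2 + √2*(I*√34/4)) = 60329 + (2 + I*√17/2) = 60331 + I*√17/2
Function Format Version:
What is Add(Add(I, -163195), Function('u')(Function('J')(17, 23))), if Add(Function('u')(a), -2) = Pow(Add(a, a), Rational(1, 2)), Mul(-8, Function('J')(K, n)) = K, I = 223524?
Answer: Add(60331, Mul(Rational(1, 2), I, Pow(17, Rational(1, 2)))) ≈ Add(60331., Mul(2.0616, I))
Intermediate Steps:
Function('J')(K, n) = Mul(Rational(-1, 8), K)
Function('u')(a) = Add(2, Mul(Pow(2, Rational(1, 2)), Pow(a, Rational(1, 2)))) (Function('u')(a) = Add(2, Pow(Add(a, a), Rational(1, 2))) = Add(2, Pow(Mul(2, a), Rational(1, 2))) = Add(2, Mul(Pow(2, Rational(1, 2)), Pow(a, Rational(1, 2)))))
Add(Add(I, -163195), Function('u')(Function('J')(17, 23))) = Add(Add(223524, -163195), Add(2, Mul(Pow(2, Rational(1, 2)), Pow(Mul(Rational(-1, 8), 17), Rational(1, 2))))) = Add(60329, Add(2, Mul(Pow(2, Rational(1, 2)), Pow(Rational(-17, 8), Rational(1, 2))))) = Add(60329, Add(2, Mul(Pow(2, Rational(1, 2)), Mul(Rational(1, 4), I, Pow(34, Rational(1, 2)))))) = Add(60329, Add(2, Mul(Rational(1, 2), I, Pow(17, Rational(1, 2))))) = Add(60331, Mul(Rational(1, 2), I, Pow(17, Rational(1, 2))))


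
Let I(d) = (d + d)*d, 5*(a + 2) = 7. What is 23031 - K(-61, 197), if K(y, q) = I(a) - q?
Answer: 580682/25 ≈ 23227.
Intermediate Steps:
a = -⅗ (a = -2 + (⅕)*7 = -2 + 7/5 = -⅗ ≈ -0.60000)
I(d) = 2*d² (I(d) = (2*d)*d = 2*d²)
K(y, q) = 18/25 - q (K(y, q) = 2*(-⅗)² - q = 2*(9/25) - q = 18/25 - q)
23031 - K(-61, 197) = 23031 - (18/25 - 1*197) = 23031 - (18/25 - 197) = 23031 - 1*(-4907/25) = 23031 + 4907/25 = 580682/25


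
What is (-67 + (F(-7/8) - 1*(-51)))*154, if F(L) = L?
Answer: -10395/4 ≈ -2598.8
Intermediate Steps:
(-67 + (F(-7/8) - 1*(-51)))*154 = (-67 + (-7/8 - 1*(-51)))*154 = (-67 + (-7*⅛ + 51))*154 = (-67 + (-7/8 + 51))*154 = (-67 + 401/8)*154 = -135/8*154 = -10395/4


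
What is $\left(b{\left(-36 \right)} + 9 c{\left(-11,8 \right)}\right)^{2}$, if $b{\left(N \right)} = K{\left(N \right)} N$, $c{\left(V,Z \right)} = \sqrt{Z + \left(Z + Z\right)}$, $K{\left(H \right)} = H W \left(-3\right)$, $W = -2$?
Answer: $60468120 + 279936 \sqrt{6} \approx 6.1154 \cdot 10^{7}$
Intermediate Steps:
$K{\left(H \right)} = 6 H$ ($K{\left(H \right)} = H \left(-2\right) \left(-3\right) = - 2 H \left(-3\right) = 6 H$)
$c{\left(V,Z \right)} = \sqrt{3} \sqrt{Z}$ ($c{\left(V,Z \right)} = \sqrt{Z + 2 Z} = \sqrt{3 Z} = \sqrt{3} \sqrt{Z}$)
$b{\left(N \right)} = 6 N^{2}$ ($b{\left(N \right)} = 6 N N = 6 N^{2}$)
$\left(b{\left(-36 \right)} + 9 c{\left(-11,8 \right)}\right)^{2} = \left(6 \left(-36\right)^{2} + 9 \sqrt{3} \sqrt{8}\right)^{2} = \left(6 \cdot 1296 + 9 \sqrt{3} \cdot 2 \sqrt{2}\right)^{2} = \left(7776 + 9 \cdot 2 \sqrt{6}\right)^{2} = \left(7776 + 18 \sqrt{6}\right)^{2}$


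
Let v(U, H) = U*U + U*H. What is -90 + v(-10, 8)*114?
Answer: 2190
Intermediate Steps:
v(U, H) = U² + H*U
-90 + v(-10, 8)*114 = -90 - 10*(8 - 10)*114 = -90 - 10*(-2)*114 = -90 + 20*114 = -90 + 2280 = 2190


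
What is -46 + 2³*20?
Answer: 114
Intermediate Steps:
-46 + 2³*20 = -46 + 8*20 = -46 + 160 = 114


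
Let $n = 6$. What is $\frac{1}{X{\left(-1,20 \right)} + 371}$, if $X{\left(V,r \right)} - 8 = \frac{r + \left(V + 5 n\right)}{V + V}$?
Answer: $\frac{2}{709} \approx 0.0028209$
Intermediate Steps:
$X{\left(V,r \right)} = 8 + \frac{30 + V + r}{2 V}$ ($X{\left(V,r \right)} = 8 + \frac{r + \left(V + 5 \cdot 6\right)}{V + V} = 8 + \frac{r + \left(V + 30\right)}{2 V} = 8 + \left(r + \left(30 + V\right)\right) \frac{1}{2 V} = 8 + \left(30 + V + r\right) \frac{1}{2 V} = 8 + \frac{30 + V + r}{2 V}$)
$\frac{1}{X{\left(-1,20 \right)} + 371} = \frac{1}{\frac{30 + 20 + 17 \left(-1\right)}{2 \left(-1\right)} + 371} = \frac{1}{\frac{1}{2} \left(-1\right) \left(30 + 20 - 17\right) + 371} = \frac{1}{\frac{1}{2} \left(-1\right) 33 + 371} = \frac{1}{- \frac{33}{2} + 371} = \frac{1}{\frac{709}{2}} = \frac{2}{709}$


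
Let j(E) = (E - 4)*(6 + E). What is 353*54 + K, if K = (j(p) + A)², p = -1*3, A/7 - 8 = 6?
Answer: 24991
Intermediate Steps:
A = 98 (A = 56 + 7*6 = 56 + 42 = 98)
p = -3
j(E) = (-4 + E)*(6 + E)
K = 5929 (K = ((-24 + (-3)² + 2*(-3)) + 98)² = ((-24 + 9 - 6) + 98)² = (-21 + 98)² = 77² = 5929)
353*54 + K = 353*54 + 5929 = 19062 + 5929 = 24991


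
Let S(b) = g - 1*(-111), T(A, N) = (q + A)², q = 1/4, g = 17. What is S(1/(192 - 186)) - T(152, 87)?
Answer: -368833/16 ≈ -23052.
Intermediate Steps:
q = ¼ ≈ 0.25000
T(A, N) = (¼ + A)²
S(b) = 128 (S(b) = 17 - 1*(-111) = 17 + 111 = 128)
S(1/(192 - 186)) - T(152, 87) = 128 - (1 + 4*152)²/16 = 128 - (1 + 608)²/16 = 128 - 609²/16 = 128 - 370881/16 = -368833/16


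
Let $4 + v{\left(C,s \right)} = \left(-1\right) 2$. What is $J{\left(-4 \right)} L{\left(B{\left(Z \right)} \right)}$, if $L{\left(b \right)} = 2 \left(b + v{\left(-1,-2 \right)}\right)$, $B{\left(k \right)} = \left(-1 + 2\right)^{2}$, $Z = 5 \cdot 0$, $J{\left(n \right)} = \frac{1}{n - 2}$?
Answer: $\frac{5}{3} \approx 1.6667$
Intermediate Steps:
$v{\left(C,s \right)} = -6$ ($v{\left(C,s \right)} = -4 - 2 = -6$)
$J{\left(n \right)} = \frac{1}{-2 + n}$
$Z = 0$
$B{\left(k \right)} = 1$ ($B{\left(k \right)} = 1^{2} = 1$)
$L{\left(b \right)} = -12 + 2 b$ ($L{\left(b \right)} = 2 \left(b - 6\right) = 2 \left(-6 + b\right) = -12 + 2 b$)
$J{\left(-4 \right)} L{\left(B{\left(Z \right)} \right)} = \frac{-12 + 2 \cdot 1}{-2 - 4} = \frac{-12 + 2}{-6} = \left(- \frac{1}{6}\right) \left(-10\right) = \frac{5}{3}$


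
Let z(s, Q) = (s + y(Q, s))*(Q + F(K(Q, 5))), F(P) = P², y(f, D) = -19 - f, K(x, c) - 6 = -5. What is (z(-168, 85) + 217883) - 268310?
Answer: -73819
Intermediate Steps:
K(x, c) = 1 (K(x, c) = 6 - 5 = 1)
z(s, Q) = (1 + Q)*(-19 + s - Q) (z(s, Q) = (s + (-19 - Q))*(Q + 1²) = (-19 + s - Q)*(Q + 1) = (-19 + s - Q)*(1 + Q) = (1 + Q)*(-19 + s - Q))
(z(-168, 85) + 217883) - 268310 = ((-19 - 168 - 1*85 + 85*(-168) - 1*85*(19 + 85)) + 217883) - 268310 = ((-19 - 168 - 85 - 14280 - 1*85*104) + 217883) - 268310 = ((-19 - 168 - 85 - 14280 - 8840) + 217883) - 268310 = (-23392 + 217883) - 268310 = 194491 - 268310 = -73819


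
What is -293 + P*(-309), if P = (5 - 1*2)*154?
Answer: -143051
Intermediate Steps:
P = 462 (P = (5 - 2)*154 = 3*154 = 462)
-293 + P*(-309) = -293 + 462*(-309) = -293 - 142758 = -143051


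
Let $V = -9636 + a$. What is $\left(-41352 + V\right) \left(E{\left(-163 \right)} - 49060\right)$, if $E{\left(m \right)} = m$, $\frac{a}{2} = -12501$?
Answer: $3740455770$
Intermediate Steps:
$a = -25002$ ($a = 2 \left(-12501\right) = -25002$)
$V = -34638$ ($V = -9636 - 25002 = -34638$)
$\left(-41352 + V\right) \left(E{\left(-163 \right)} - 49060\right) = \left(-41352 - 34638\right) \left(-163 - 49060\right) = \left(-75990\right) \left(-49223\right) = 3740455770$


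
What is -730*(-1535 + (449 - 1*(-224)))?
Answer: 629260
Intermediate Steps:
-730*(-1535 + (449 - 1*(-224))) = -730*(-1535 + (449 + 224)) = -730*(-1535 + 673) = -730*(-862) = 629260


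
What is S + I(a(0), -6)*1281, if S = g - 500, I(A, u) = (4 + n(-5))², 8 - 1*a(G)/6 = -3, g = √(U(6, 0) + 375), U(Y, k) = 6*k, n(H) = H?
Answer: 781 + 5*√15 ≈ 800.37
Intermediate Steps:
g = 5*√15 (g = √(6*0 + 375) = √(0 + 375) = √375 = 5*√15 ≈ 19.365)
a(G) = 66 (a(G) = 48 - 6*(-3) = 48 + 18 = 66)
I(A, u) = 1 (I(A, u) = (4 - 5)² = (-1)² = 1)
S = -500 + 5*√15 (S = 5*√15 - 500 = -500 + 5*√15 ≈ -480.64)
S + I(a(0), -6)*1281 = (-500 + 5*√15) + 1*1281 = (-500 + 5*√15) + 1281 = 781 + 5*√15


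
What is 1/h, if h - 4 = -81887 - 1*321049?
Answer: -1/402932 ≈ -2.4818e-6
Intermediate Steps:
h = -402932 (h = 4 + (-81887 - 1*321049) = 4 + (-81887 - 321049) = 4 - 402936 = -402932)
1/h = 1/(-402932) = -1/402932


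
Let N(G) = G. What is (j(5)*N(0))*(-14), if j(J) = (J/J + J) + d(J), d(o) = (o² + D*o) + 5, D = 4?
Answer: 0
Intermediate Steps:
d(o) = 5 + o² + 4*o (d(o) = (o² + 4*o) + 5 = 5 + o² + 4*o)
j(J) = 6 + J² + 5*J (j(J) = (J/J + J) + (5 + J² + 4*J) = (1 + J) + (5 + J² + 4*J) = 6 + J² + 5*J)
(j(5)*N(0))*(-14) = ((6 + 5² + 5*5)*0)*(-14) = ((6 + 25 + 25)*0)*(-14) = (56*0)*(-14) = 0*(-14) = 0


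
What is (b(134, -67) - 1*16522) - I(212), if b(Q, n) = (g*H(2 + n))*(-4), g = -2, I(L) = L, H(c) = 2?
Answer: -16718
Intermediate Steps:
b(Q, n) = 16 (b(Q, n) = -2*2*(-4) = -4*(-4) = 16)
(b(134, -67) - 1*16522) - I(212) = (16 - 1*16522) - 1*212 = (16 - 16522) - 212 = -16506 - 212 = -16718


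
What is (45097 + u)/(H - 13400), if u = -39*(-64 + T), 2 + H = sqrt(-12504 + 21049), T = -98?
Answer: -689063830/179605059 - 51415*sqrt(8545)/179605059 ≈ -3.8630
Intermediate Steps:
H = -2 + sqrt(8545) (H = -2 + sqrt(-12504 + 21049) = -2 + sqrt(8545) ≈ 90.439)
u = 6318 (u = -39*(-64 - 98) = -39*(-162) = 6318)
(45097 + u)/(H - 13400) = (45097 + 6318)/((-2 + sqrt(8545)) - 13400) = 51415/(-13402 + sqrt(8545))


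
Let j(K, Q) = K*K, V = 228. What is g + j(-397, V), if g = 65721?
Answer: 223330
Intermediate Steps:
j(K, Q) = K²
g + j(-397, V) = 65721 + (-397)² = 65721 + 157609 = 223330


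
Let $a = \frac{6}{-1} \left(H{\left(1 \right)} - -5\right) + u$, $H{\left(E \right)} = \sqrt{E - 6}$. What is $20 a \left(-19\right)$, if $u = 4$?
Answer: $9880 + 2280 i \sqrt{5} \approx 9880.0 + 5098.2 i$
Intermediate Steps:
$H{\left(E \right)} = \sqrt{-6 + E}$ ($H{\left(E \right)} = \sqrt{E - 6} = \sqrt{-6 + E}$)
$a = -26 - 6 i \sqrt{5}$ ($a = \frac{6}{-1} \left(\sqrt{-6 + 1} - -5\right) + 4 = 6 \left(-1\right) \left(\sqrt{-5} + 5\right) + 4 = - 6 \left(i \sqrt{5} + 5\right) + 4 = - 6 \left(5 + i \sqrt{5}\right) + 4 = \left(-30 - 6 i \sqrt{5}\right) + 4 = -26 - 6 i \sqrt{5} \approx -26.0 - 13.416 i$)
$20 a \left(-19\right) = 20 \left(-26 - 6 i \sqrt{5}\right) \left(-19\right) = \left(-520 - 120 i \sqrt{5}\right) \left(-19\right) = 9880 + 2280 i \sqrt{5}$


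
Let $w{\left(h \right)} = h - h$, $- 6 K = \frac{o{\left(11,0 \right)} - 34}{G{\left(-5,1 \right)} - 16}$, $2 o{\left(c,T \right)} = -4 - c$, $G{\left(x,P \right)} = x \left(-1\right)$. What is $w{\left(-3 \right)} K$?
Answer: $0$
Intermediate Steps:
$G{\left(x,P \right)} = - x$
$o{\left(c,T \right)} = -2 - \frac{c}{2}$ ($o{\left(c,T \right)} = \frac{-4 - c}{2} = -2 - \frac{c}{2}$)
$K = - \frac{83}{132}$ ($K = - \frac{\left(\left(-2 - \frac{11}{2}\right) - 34\right) \frac{1}{\left(-1\right) \left(-5\right) - 16}}{6} = - \frac{\left(\left(-2 - \frac{11}{2}\right) - 34\right) \frac{1}{5 - 16}}{6} = - \frac{\left(- \frac{15}{2} - 34\right) \frac{1}{-11}}{6} = - \frac{\left(- \frac{83}{2}\right) \left(- \frac{1}{11}\right)}{6} = \left(- \frac{1}{6}\right) \frac{83}{22} = - \frac{83}{132} \approx -0.62879$)
$w{\left(h \right)} = 0$
$w{\left(-3 \right)} K = 0 \left(- \frac{83}{132}\right) = 0$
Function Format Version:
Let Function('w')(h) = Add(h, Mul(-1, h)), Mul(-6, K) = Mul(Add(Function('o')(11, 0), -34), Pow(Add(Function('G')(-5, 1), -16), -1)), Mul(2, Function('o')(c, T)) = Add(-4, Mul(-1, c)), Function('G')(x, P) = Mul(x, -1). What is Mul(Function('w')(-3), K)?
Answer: 0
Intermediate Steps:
Function('G')(x, P) = Mul(-1, x)
Function('o')(c, T) = Add(-2, Mul(Rational(-1, 2), c)) (Function('o')(c, T) = Mul(Rational(1, 2), Add(-4, Mul(-1, c))) = Add(-2, Mul(Rational(-1, 2), c)))
K = Rational(-83, 132) (K = Mul(Rational(-1, 6), Mul(Add(Add(-2, Mul(Rational(-1, 2), 11)), -34), Pow(Add(Mul(-1, -5), -16), -1))) = Mul(Rational(-1, 6), Mul(Add(Add(-2, Rational(-11, 2)), -34), Pow(Add(5, -16), -1))) = Mul(Rational(-1, 6), Mul(Add(Rational(-15, 2), -34), Pow(-11, -1))) = Mul(Rational(-1, 6), Mul(Rational(-83, 2), Rational(-1, 11))) = Mul(Rational(-1, 6), Rational(83, 22)) = Rational(-83, 132) ≈ -0.62879)
Function('w')(h) = 0
Mul(Function('w')(-3), K) = Mul(0, Rational(-83, 132)) = 0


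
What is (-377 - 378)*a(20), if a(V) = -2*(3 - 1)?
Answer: 3020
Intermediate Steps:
a(V) = -4 (a(V) = -2*2 = -4)
(-377 - 378)*a(20) = (-377 - 378)*(-4) = -755*(-4) = 3020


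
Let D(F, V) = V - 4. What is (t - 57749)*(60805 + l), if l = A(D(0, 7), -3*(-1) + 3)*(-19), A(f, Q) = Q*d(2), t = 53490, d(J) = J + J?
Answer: -257026391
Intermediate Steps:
d(J) = 2*J
D(F, V) = -4 + V
A(f, Q) = 4*Q (A(f, Q) = Q*(2*2) = Q*4 = 4*Q)
l = -456 (l = (4*(-3*(-1) + 3))*(-19) = (4*(3 + 3))*(-19) = (4*6)*(-19) = 24*(-19) = -456)
(t - 57749)*(60805 + l) = (53490 - 57749)*(60805 - 456) = -4259*60349 = -257026391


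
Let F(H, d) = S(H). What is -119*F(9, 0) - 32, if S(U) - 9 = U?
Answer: -2174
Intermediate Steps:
S(U) = 9 + U
F(H, d) = 9 + H
-119*F(9, 0) - 32 = -119*(9 + 9) - 32 = -119*18 - 32 = -2142 - 32 = -2174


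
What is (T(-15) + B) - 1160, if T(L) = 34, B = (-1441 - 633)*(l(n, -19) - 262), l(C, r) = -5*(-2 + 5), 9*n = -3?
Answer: 573372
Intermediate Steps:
n = -1/3 (n = (1/9)*(-3) = -1/3 ≈ -0.33333)
l(C, r) = -15 (l(C, r) = -5*3 = -15)
B = 574498 (B = (-1441 - 633)*(-15 - 262) = -2074*(-277) = 574498)
(T(-15) + B) - 1160 = (34 + 574498) - 1160 = 574532 - 1160 = 573372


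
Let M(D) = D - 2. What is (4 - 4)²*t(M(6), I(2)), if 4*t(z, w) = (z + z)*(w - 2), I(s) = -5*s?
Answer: 0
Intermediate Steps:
M(D) = -2 + D
t(z, w) = z*(-2 + w)/2 (t(z, w) = ((z + z)*(w - 2))/4 = ((2*z)*(-2 + w))/4 = (2*z*(-2 + w))/4 = z*(-2 + w)/2)
(4 - 4)²*t(M(6), I(2)) = (4 - 4)²*((-2 + 6)*(-2 - 5*2)/2) = 0²*((½)*4*(-2 - 10)) = 0*((½)*4*(-12)) = 0*(-24) = 0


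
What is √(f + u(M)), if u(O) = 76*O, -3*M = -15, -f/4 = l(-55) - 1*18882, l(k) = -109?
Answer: 2*√19086 ≈ 276.30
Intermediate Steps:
f = 75964 (f = -4*(-109 - 1*18882) = -4*(-109 - 18882) = -4*(-18991) = 75964)
M = 5 (M = -⅓*(-15) = 5)
√(f + u(M)) = √(75964 + 76*5) = √(75964 + 380) = √76344 = 2*√19086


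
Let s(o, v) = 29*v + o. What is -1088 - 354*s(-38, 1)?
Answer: 2098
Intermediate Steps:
s(o, v) = o + 29*v
-1088 - 354*s(-38, 1) = -1088 - 354*(-38 + 29*1) = -1088 - 354*(-38 + 29) = -1088 - 354*(-9) = -1088 + 3186 = 2098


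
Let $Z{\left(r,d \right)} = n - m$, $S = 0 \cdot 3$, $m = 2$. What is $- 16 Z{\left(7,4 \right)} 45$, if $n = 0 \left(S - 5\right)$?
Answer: $1440$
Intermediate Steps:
$S = 0$
$n = 0$ ($n = 0 \left(0 - 5\right) = 0 \left(-5\right) = 0$)
$Z{\left(r,d \right)} = -2$ ($Z{\left(r,d \right)} = 0 - 2 = -2$)
$- 16 Z{\left(7,4 \right)} 45 = \left(-16\right) \left(-2\right) 45 = 32 \cdot 45 = 1440$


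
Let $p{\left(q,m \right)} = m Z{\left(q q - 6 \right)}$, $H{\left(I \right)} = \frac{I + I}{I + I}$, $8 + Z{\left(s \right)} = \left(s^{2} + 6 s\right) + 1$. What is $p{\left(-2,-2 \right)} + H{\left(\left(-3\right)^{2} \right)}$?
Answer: $31$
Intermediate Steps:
$Z{\left(s \right)} = -7 + s^{2} + 6 s$ ($Z{\left(s \right)} = -8 + \left(\left(s^{2} + 6 s\right) + 1\right) = -8 + \left(1 + s^{2} + 6 s\right) = -7 + s^{2} + 6 s$)
$H{\left(I \right)} = 1$ ($H{\left(I \right)} = \frac{2 I}{2 I} = 2 I \frac{1}{2 I} = 1$)
$p{\left(q,m \right)} = m \left(-43 + \left(-6 + q^{2}\right)^{2} + 6 q^{2}\right)$ ($p{\left(q,m \right)} = m \left(-7 + \left(q q - 6\right)^{2} + 6 \left(q q - 6\right)\right) = m \left(-7 + \left(q^{2} - 6\right)^{2} + 6 \left(q^{2} - 6\right)\right) = m \left(-7 + \left(-6 + q^{2}\right)^{2} + 6 \left(-6 + q^{2}\right)\right) = m \left(-7 + \left(-6 + q^{2}\right)^{2} + \left(-36 + 6 q^{2}\right)\right) = m \left(-43 + \left(-6 + q^{2}\right)^{2} + 6 q^{2}\right)$)
$p{\left(-2,-2 \right)} + H{\left(\left(-3\right)^{2} \right)} = - 2 \left(-7 + \left(-2\right)^{4} - 6 \left(-2\right)^{2}\right) + 1 = - 2 \left(-7 + 16 - 24\right) + 1 = \left(-2\right) \left(-15\right) + 1 = 30 + 1 = 31$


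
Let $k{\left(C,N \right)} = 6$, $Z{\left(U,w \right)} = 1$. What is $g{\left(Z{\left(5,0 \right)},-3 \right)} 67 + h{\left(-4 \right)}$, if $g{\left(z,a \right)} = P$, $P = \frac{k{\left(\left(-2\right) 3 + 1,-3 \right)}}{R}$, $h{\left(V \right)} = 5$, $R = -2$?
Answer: $-196$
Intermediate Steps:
$P = -3$ ($P = \frac{6}{-2} = 6 \left(- \frac{1}{2}\right) = -3$)
$g{\left(z,a \right)} = -3$
$g{\left(Z{\left(5,0 \right)},-3 \right)} 67 + h{\left(-4 \right)} = \left(-3\right) 67 + 5 = -201 + 5 = -196$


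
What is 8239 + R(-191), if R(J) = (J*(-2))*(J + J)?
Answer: -137685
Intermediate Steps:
R(J) = -4*J**2 (R(J) = (-2*J)*(2*J) = -4*J**2)
8239 + R(-191) = 8239 - 4*(-191)**2 = 8239 - 4*36481 = 8239 - 145924 = -137685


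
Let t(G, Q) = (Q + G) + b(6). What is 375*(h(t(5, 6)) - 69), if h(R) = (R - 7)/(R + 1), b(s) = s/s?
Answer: -334500/13 ≈ -25731.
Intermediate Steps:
b(s) = 1
t(G, Q) = 1 + G + Q (t(G, Q) = (Q + G) + 1 = (G + Q) + 1 = 1 + G + Q)
h(R) = (-7 + R)/(1 + R)
375*(h(t(5, 6)) - 69) = 375*((-7 + (1 + 5 + 6))/(1 + (1 + 5 + 6)) - 69) = 375*((-7 + 12)/(1 + 12) - 69) = 375*(5/13 - 69) = 375*(-892/13) = -334500/13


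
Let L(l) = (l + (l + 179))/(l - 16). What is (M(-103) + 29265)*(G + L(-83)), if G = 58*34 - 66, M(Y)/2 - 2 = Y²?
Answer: 3175312549/33 ≈ 9.6222e+7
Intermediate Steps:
M(Y) = 4 + 2*Y²
L(l) = (179 + 2*l)/(-16 + l) (L(l) = (l + (179 + l))/(-16 + l) = (179 + 2*l)/(-16 + l))
G = 1906 (G = 1972 - 66 = 1906)
(M(-103) + 29265)*(G + L(-83)) = ((4 + 2*(-103)²) + 29265)*(1906 + (179 + 2*(-83))/(-16 - 83)) = ((4 + 2*10609) + 29265)*(1906 + (179 - 166)/(-99)) = ((4 + 21218) + 29265)*(1906 - 1/99*13) = (21222 + 29265)*(1906 - 13/99) = 50487*(188681/99) = 3175312549/33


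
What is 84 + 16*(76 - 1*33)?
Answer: 772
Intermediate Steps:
84 + 16*(76 - 1*33) = 84 + 16*(76 - 33) = 84 + 16*43 = 84 + 688 = 772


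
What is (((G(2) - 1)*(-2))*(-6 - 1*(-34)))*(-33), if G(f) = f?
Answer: 1848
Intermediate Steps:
(((G(2) - 1)*(-2))*(-6 - 1*(-34)))*(-33) = (((2 - 1)*(-2))*(-6 - 1*(-34)))*(-33) = ((1*(-2))*(-6 + 34))*(-33) = -2*28*(-33) = -56*(-33) = 1848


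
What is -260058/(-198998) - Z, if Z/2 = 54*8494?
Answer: -91275476619/99499 ≈ -9.1735e+5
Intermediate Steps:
Z = 917352 (Z = 2*(54*8494) = 2*458676 = 917352)
-260058/(-198998) - Z = -260058/(-198998) - 1*917352 = -260058*(-1/198998) - 917352 = 130029/99499 - 917352 = -91275476619/99499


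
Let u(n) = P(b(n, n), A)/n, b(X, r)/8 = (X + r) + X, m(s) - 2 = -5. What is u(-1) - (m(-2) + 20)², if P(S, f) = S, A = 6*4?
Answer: -265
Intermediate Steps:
m(s) = -3 (m(s) = 2 - 5 = -3)
b(X, r) = 8*r + 16*X (b(X, r) = 8*((X + r) + X) = 8*(r + 2*X) = 8*r + 16*X)
A = 24
u(n) = 24 (u(n) = (8*n + 16*n)/n = (24*n)/n = 24)
u(-1) - (m(-2) + 20)² = 24 - (-3 + 20)² = 24 - 1*17² = 24 - 1*289 = 24 - 289 = -265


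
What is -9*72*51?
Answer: -33048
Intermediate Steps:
-9*72*51 = -648*51 = -33048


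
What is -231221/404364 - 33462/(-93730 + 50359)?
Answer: 389171353/1948630116 ≈ 0.19972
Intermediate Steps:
-231221/404364 - 33462/(-93730 + 50359) = -231221*1/404364 - 33462/(-43371) = -231221/404364 - 33462*(-1/43371) = -231221/404364 + 3718/4819 = 389171353/1948630116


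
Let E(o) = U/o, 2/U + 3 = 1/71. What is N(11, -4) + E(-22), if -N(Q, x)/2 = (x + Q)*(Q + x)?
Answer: -228465/2332 ≈ -97.970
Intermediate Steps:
U = -71/106 (U = 2/(-3 + 1/71) = 2/(-212/71) = 2*(-71/212) = -71/106 ≈ -0.66981)
E(o) = -71/(106*o)
N(Q, x) = -2*(Q + x)² (N(Q, x) = -2*(x + Q)*(Q + x) = -2*(Q + x)*(Q + x) = -2*(Q + x)²)
N(11, -4) + E(-22) = -2*(11 - 4)² - 71/106/(-22) = -2*7² - 71/106*(-1/22) = -2*49 + 71/2332 = -98 + 71/2332 = -228465/2332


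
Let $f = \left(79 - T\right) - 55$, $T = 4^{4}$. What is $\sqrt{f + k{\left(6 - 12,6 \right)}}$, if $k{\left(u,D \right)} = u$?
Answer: $i \sqrt{238} \approx 15.427 i$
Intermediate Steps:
$T = 256$
$f = -232$ ($f = \left(79 - 256\right) - 55 = -177 - 55 = -232$)
$\sqrt{f + k{\left(6 - 12,6 \right)}} = \sqrt{-232 + \left(6 - 12\right)} = \sqrt{-232 - 6} = \sqrt{-238} = i \sqrt{238}$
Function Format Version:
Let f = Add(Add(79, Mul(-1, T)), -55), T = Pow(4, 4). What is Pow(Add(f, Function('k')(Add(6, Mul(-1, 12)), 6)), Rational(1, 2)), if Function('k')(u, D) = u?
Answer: Mul(I, Pow(238, Rational(1, 2))) ≈ Mul(15.427, I)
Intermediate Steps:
T = 256
f = -232 (f = Add(Add(79, Mul(-1, 256)), -55) = Add(Add(79, -256), -55) = Add(-177, -55) = -232)
Pow(Add(f, Function('k')(Add(6, Mul(-1, 12)), 6)), Rational(1, 2)) = Pow(Add(-232, Add(6, Mul(-1, 12))), Rational(1, 2)) = Pow(Add(-232, Add(6, -12)), Rational(1, 2)) = Pow(Add(-232, -6), Rational(1, 2)) = Pow(-238, Rational(1, 2)) = Mul(I, Pow(238, Rational(1, 2)))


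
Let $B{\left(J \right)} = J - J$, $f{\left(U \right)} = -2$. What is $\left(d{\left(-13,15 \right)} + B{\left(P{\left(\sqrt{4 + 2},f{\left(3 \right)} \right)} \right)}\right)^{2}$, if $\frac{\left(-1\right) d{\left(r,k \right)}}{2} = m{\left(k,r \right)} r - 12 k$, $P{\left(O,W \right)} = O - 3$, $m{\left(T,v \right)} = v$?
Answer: $484$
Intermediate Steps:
$P{\left(O,W \right)} = -3 + O$
$d{\left(r,k \right)} = - 2 r^{2} + 24 k$ ($d{\left(r,k \right)} = - 2 \left(r r - 12 k\right) = - 2 \left(r^{2} - 12 k\right) = - 2 r^{2} + 24 k$)
$B{\left(J \right)} = 0$
$\left(d{\left(-13,15 \right)} + B{\left(P{\left(\sqrt{4 + 2},f{\left(3 \right)} \right)} \right)}\right)^{2} = \left(\left(- 2 \left(-13\right)^{2} + 24 \cdot 15\right) + 0\right)^{2} = \left(\left(\left(-2\right) 169 + 360\right) + 0\right)^{2} = \left(\left(-338 + 360\right) + 0\right)^{2} = \left(22 + 0\right)^{2} = 22^{2} = 484$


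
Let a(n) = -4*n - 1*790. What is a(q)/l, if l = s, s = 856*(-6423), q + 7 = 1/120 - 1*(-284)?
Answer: 56941/164942640 ≈ 0.00034522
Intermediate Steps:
q = 33241/120 (q = -7 + (1/120 - 1*(-284)) = -7 + (1/120 + 284) = -7 + 34081/120 = 33241/120 ≈ 277.01)
s = -5498088
a(n) = -790 - 4*n (a(n) = -4*n - 790 = -790 - 4*n)
l = -5498088
a(q)/l = (-790 - 4*33241/120)/(-5498088) = (-790 - 33241/30)*(-1/5498088) = -56941/30*(-1/5498088) = 56941/164942640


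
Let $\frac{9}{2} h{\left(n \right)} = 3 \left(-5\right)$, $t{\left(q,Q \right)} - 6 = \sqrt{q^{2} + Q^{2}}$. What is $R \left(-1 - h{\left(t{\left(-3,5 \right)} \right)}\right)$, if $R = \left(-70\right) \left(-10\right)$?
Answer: $\frac{4900}{3} \approx 1633.3$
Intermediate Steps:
$t{\left(q,Q \right)} = 6 + \sqrt{Q^{2} + q^{2}}$ ($t{\left(q,Q \right)} = 6 + \sqrt{q^{2} + Q^{2}} = 6 + \sqrt{Q^{2} + q^{2}}$)
$h{\left(n \right)} = - \frac{10}{3}$ ($h{\left(n \right)} = \frac{2 \cdot 3 \left(-5\right)}{9} = \frac{2}{9} \left(-15\right) = - \frac{10}{3}$)
$R = 700$
$R \left(-1 - h{\left(t{\left(-3,5 \right)} \right)}\right) = 700 \left(-1 - - \frac{10}{3}\right) = 700 \left(-1 + \frac{10}{3}\right) = 700 \cdot \frac{7}{3} = \frac{4900}{3}$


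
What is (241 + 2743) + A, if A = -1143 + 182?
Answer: 2023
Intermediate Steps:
A = -961
(241 + 2743) + A = (241 + 2743) - 961 = 2984 - 961 = 2023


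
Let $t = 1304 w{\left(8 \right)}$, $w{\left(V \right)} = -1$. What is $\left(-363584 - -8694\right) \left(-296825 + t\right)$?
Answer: $105803000810$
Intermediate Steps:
$t = -1304$ ($t = 1304 \left(-1\right) = -1304$)
$\left(-363584 - -8694\right) \left(-296825 + t\right) = \left(-363584 - -8694\right) \left(-296825 - 1304\right) = \left(-363584 + \left(-211 + 8905\right)\right) \left(-298129\right) = \left(-363584 + 8694\right) \left(-298129\right) = \left(-354890\right) \left(-298129\right) = 105803000810$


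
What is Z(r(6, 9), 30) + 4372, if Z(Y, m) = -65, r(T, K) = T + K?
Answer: 4307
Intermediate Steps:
r(T, K) = K + T
Z(r(6, 9), 30) + 4372 = -65 + 4372 = 4307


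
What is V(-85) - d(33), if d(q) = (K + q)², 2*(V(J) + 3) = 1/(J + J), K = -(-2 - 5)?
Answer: -545021/340 ≈ -1603.0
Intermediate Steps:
K = 7 (K = -1*(-7) = 7)
V(J) = -3 + 1/(4*J) (V(J) = -3 + 1/(2*(J + J)) = -3 + 1/(2*((2*J))) = -3 + (1/(2*J))/2 = -3 + 1/(4*J))
d(q) = (7 + q)²
V(-85) - d(33) = (-3 + (¼)/(-85)) - (7 + 33)² = (-3 + (¼)*(-1/85)) - 1*40² = (-3 - 1/340) - 1*1600 = -1021/340 - 1600 = -545021/340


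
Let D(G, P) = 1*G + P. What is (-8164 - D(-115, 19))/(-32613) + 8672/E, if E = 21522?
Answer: 76076572/116982831 ≈ 0.65032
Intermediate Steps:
D(G, P) = G + P
(-8164 - D(-115, 19))/(-32613) + 8672/E = (-8164 - (-115 + 19))/(-32613) + 8672/21522 = (-8164 - 1*(-96))*(-1/32613) + 8672*(1/21522) = (-8164 + 96)*(-1/32613) + 4336/10761 = -8068*(-1/32613) + 4336/10761 = 8068/32613 + 4336/10761 = 76076572/116982831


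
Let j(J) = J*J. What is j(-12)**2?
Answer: 20736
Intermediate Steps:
j(J) = J**2
j(-12)**2 = ((-12)**2)**2 = 144**2 = 20736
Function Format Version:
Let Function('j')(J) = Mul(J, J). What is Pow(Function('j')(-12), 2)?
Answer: 20736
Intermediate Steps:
Function('j')(J) = Pow(J, 2)
Pow(Function('j')(-12), 2) = Pow(Pow(-12, 2), 2) = Pow(144, 2) = 20736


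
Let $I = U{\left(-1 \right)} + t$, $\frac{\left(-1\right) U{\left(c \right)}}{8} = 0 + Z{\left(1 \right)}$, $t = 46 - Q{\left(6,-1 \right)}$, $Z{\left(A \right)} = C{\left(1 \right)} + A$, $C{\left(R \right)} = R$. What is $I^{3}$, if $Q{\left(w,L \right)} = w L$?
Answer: $46656$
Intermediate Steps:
$Q{\left(w,L \right)} = L w$
$Z{\left(A \right)} = 1 + A$
$t = 52$ ($t = 46 - \left(-1\right) 6 = 46 - -6 = 46 + 6 = 52$)
$U{\left(c \right)} = -16$ ($U{\left(c \right)} = - 8 \left(0 + \left(1 + 1\right)\right) = - 8 \left(0 + 2\right) = \left(-8\right) 2 = -16$)
$I = 36$ ($I = -16 + 52 = 36$)
$I^{3} = 36^{3} = 46656$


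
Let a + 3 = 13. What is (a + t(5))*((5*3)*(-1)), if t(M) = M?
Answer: -225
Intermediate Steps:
a = 10 (a = -3 + 13 = 10)
(a + t(5))*((5*3)*(-1)) = (10 + 5)*((5*3)*(-1)) = 15*(15*(-1)) = 15*(-15) = -225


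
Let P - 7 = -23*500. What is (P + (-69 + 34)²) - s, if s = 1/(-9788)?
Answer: -100503183/9788 ≈ -10268.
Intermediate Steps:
P = -11493 (P = 7 - 23*500 = 7 - 11500 = -11493)
s = -1/9788 ≈ -0.00010217
(P + (-69 + 34)²) - s = (-11493 + (-69 + 34)²) - 1*(-1/9788) = (-11493 + (-35)²) + 1/9788 = (-11493 + 1225) + 1/9788 = -10268 + 1/9788 = -100503183/9788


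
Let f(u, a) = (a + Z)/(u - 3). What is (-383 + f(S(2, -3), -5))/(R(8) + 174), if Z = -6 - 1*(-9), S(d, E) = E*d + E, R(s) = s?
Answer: -2297/1092 ≈ -2.1035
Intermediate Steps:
S(d, E) = E + E*d
Z = 3 (Z = -6 + 9 = 3)
f(u, a) = (3 + a)/(-3 + u) (f(u, a) = (a + 3)/(u - 3) = (3 + a)/(-3 + u))
(-383 + f(S(2, -3), -5))/(R(8) + 174) = (-383 + (3 - 5)/(-3 - 3*(1 + 2)))/(8 + 174) = (-383 - 2/(-3 - 3*3))/182 = (-383 - 2/(-3 - 9))*(1/182) = (-383 - 2/(-12))*(1/182) = (-383 - 1/12*(-2))*(1/182) = (-383 + ⅙)*(1/182) = -2297/6*1/182 = -2297/1092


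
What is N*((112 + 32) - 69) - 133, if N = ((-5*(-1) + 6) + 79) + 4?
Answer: 6917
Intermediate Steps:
N = 94 (N = ((5 + 6) + 79) + 4 = (11 + 79) + 4 = 90 + 4 = 94)
N*((112 + 32) - 69) - 133 = 94*((112 + 32) - 69) - 133 = 94*(144 - 69) - 133 = 94*75 - 133 = 7050 - 133 = 6917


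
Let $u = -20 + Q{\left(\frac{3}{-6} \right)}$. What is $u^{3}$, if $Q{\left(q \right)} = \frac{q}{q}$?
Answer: $-6859$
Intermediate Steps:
$Q{\left(q \right)} = 1$
$u = -19$ ($u = -20 + 1 = -19$)
$u^{3} = \left(-19\right)^{3} = -6859$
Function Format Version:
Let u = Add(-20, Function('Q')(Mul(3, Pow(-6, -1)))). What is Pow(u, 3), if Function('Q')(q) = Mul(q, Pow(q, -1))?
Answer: -6859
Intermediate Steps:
Function('Q')(q) = 1
u = -19 (u = Add(-20, 1) = -19)
Pow(u, 3) = Pow(-19, 3) = -6859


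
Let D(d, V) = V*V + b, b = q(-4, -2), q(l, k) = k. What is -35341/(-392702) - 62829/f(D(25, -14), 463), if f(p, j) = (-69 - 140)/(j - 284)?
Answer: 4416487624751/82074718 ≈ 53811.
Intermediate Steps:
b = -2
D(d, V) = -2 + V² (D(d, V) = V*V - 2 = V² - 2 = -2 + V²)
f(p, j) = -209/(-284 + j)
-35341/(-392702) - 62829/f(D(25, -14), 463) = -35341/(-392702) - 62829/((-209/(-284 + 463))) = -35341*(-1/392702) - 62829/((-209/179)) = 35341/392702 - 62829/((-209*1/179)) = 35341/392702 - 62829/(-209/179) = 35341/392702 - 62829*(-179/209) = 35341/392702 + 11246391/209 = 4416487624751/82074718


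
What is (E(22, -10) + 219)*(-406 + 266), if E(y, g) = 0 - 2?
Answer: -30380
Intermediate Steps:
E(y, g) = -2
(E(22, -10) + 219)*(-406 + 266) = (-2 + 219)*(-406 + 266) = 217*(-140) = -30380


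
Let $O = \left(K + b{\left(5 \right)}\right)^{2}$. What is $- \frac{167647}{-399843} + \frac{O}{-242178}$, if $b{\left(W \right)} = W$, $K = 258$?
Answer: $\frac{4314558233}{32277726018} \approx 0.13367$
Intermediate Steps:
$O = 69169$ ($O = \left(258 + 5\right)^{2} = 263^{2} = 69169$)
$- \frac{167647}{-399843} + \frac{O}{-242178} = - \frac{167647}{-399843} + \frac{69169}{-242178} = \left(-167647\right) \left(- \frac{1}{399843}\right) + 69169 \left(- \frac{1}{242178}\right) = \frac{167647}{399843} - \frac{69169}{242178} = \frac{4314558233}{32277726018}$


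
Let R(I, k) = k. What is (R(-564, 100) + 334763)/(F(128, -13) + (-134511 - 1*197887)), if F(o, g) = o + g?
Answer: -111621/110761 ≈ -1.0078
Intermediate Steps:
F(o, g) = g + o
(R(-564, 100) + 334763)/(F(128, -13) + (-134511 - 1*197887)) = (100 + 334763)/((-13 + 128) + (-134511 - 1*197887)) = 334863/(115 + (-134511 - 197887)) = 334863/(115 - 332398) = 334863/(-332283) = 334863*(-1/332283) = -111621/110761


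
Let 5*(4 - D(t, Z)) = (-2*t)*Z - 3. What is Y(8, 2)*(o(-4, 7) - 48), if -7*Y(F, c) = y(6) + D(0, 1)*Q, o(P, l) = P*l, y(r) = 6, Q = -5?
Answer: -1292/7 ≈ -184.57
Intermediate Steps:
D(t, Z) = 23/5 + 2*Z*t/5 (D(t, Z) = 4 - ((-2*t)*Z - 3)/5 = 4 - (-2*Z*t - 3)/5 = 4 - (-3 - 2*Z*t)/5 = 4 + (⅗ + 2*Z*t/5) = 23/5 + 2*Z*t/5)
Y(F, c) = 17/7 (Y(F, c) = -(6 + (23/5 + (⅖)*1*0)*(-5))/7 = -(6 + (23/5 + 0)*(-5))/7 = -(6 + (23/5)*(-5))/7 = -(6 - 23)/7 = -⅐*(-17) = 17/7)
Y(8, 2)*(o(-4, 7) - 48) = 17*(-4*7 - 48)/7 = 17*(-28 - 48)/7 = (17/7)*(-76) = -1292/7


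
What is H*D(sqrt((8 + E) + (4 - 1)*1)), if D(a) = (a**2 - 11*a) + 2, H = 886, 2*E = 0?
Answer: 11518 - 9746*sqrt(11) ≈ -20806.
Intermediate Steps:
E = 0 (E = (1/2)*0 = 0)
D(a) = 2 + a**2 - 11*a
H*D(sqrt((8 + E) + (4 - 1)*1)) = 886*(2 + (sqrt((8 + 0) + (4 - 1)*1))**2 - 11*sqrt((8 + 0) + (4 - 1)*1)) = 886*(2 + (sqrt(8 + 3*1))**2 - 11*sqrt(8 + 3*1)) = 886*(2 + (sqrt(8 + 3))**2 - 11*sqrt(8 + 3)) = 886*(2 + (sqrt(11))**2 - 11*sqrt(11)) = 886*(2 + 11 - 11*sqrt(11)) = 886*(13 - 11*sqrt(11)) = 11518 - 9746*sqrt(11)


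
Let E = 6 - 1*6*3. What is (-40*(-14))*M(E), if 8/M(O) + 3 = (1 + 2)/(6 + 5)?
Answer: -4928/3 ≈ -1642.7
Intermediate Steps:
E = -12 (E = 6 - 6*3 = 6 - 1*18 = 6 - 18 = -12)
M(O) = -44/15 (M(O) = 8/(-3 + (1 + 2)/(6 + 5)) = 8/(-3 + 3/11) = 8/(-30/11) = 8*(-11/30) = -44/15)
(-40*(-14))*M(E) = -40*(-14)*(-44/15) = 560*(-44/15) = -4928/3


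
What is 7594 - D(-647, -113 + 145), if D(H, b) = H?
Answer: 8241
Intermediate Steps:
7594 - D(-647, -113 + 145) = 7594 - 1*(-647) = 7594 + 647 = 8241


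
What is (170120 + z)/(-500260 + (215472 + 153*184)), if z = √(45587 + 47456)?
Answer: -42530/64159 - √93043/256636 ≈ -0.66407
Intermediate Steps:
z = √93043 ≈ 305.03
(170120 + z)/(-500260 + (215472 + 153*184)) = (170120 + √93043)/(-500260 + (215472 + 153*184)) = (170120 + √93043)/(-500260 + (215472 + 28152)) = (170120 + √93043)/(-500260 + 243624) = (170120 + √93043)/(-256636) = (170120 + √93043)*(-1/256636) = -42530/64159 - √93043/256636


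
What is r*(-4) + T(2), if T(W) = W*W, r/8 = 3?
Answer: -92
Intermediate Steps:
r = 24 (r = 8*3 = 24)
T(W) = W²
r*(-4) + T(2) = 24*(-4) + 2² = -96 + 4 = -92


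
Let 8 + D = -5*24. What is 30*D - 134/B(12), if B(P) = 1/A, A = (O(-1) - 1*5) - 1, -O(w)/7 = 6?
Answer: 2592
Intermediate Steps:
O(w) = -42 (O(w) = -7*6 = -42)
D = -128 (D = -8 - 5*24 = -8 - 120 = -128)
A = -48 (A = (-42 - 1*5) - 1 = (-42 - 5) - 1 = -47 - 1 = -48)
B(P) = -1/48 (B(P) = 1/(-48) = -1/48)
30*D - 134/B(12) = 30*(-128) - 134/(-1/48) = -3840 - 134*(-48) = -3840 + 6432 = 2592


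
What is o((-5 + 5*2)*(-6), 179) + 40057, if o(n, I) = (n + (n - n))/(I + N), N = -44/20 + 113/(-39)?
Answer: 1358367077/33911 ≈ 40057.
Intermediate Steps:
N = -994/195 (N = -44*1/20 + 113*(-1/39) = -11/5 - 113/39 = -994/195 ≈ -5.0974)
o(n, I) = n/(-994/195 + I) (o(n, I) = (n + (n - n))/(I - 994/195) = (n + 0)/(-994/195 + I) = n/(-994/195 + I))
o((-5 + 5*2)*(-6), 179) + 40057 = 195*((-5 + 5*2)*(-6))/(-994 + 195*179) + 40057 = 195*((-5 + 10)*(-6))/(-994 + 34905) + 40057 = 195*(5*(-6))/33911 + 40057 = 195*(-30)*(1/33911) + 40057 = -5850/33911 + 40057 = 1358367077/33911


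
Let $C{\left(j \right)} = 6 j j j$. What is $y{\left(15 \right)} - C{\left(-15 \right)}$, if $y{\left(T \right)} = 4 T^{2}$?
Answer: $21150$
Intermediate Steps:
$C{\left(j \right)} = 6 j^{3}$ ($C{\left(j \right)} = 6 j^{2} j = 6 j^{3}$)
$y{\left(15 \right)} - C{\left(-15 \right)} = 4 \cdot 15^{2} - 6 \left(-15\right)^{3} = 4 \cdot 225 - 6 \left(-3375\right) = 900 - -20250 = 900 + 20250 = 21150$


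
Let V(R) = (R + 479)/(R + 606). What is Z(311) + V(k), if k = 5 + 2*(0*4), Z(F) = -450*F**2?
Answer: -26593438466/611 ≈ -4.3524e+7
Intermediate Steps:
k = 5 (k = 5 + 2*0 = 5 + 0 = 5)
V(R) = (479 + R)/(606 + R)
Z(311) + V(k) = -450*311**2 + (479 + 5)/(606 + 5) = -450*96721 + 484/611 = -43524450 + (1/611)*484 = -43524450 + 484/611 = -26593438466/611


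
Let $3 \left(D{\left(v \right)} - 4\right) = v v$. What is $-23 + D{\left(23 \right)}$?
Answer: $\frac{472}{3} \approx 157.33$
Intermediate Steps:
$D{\left(v \right)} = 4 + \frac{v^{2}}{3}$ ($D{\left(v \right)} = 4 + \frac{v v}{3} = 4 + \frac{v^{2}}{3}$)
$-23 + D{\left(23 \right)} = -23 + \left(4 + \frac{23^{2}}{3}\right) = -23 + \left(4 + \frac{1}{3} \cdot 529\right) = -23 + \left(4 + \frac{529}{3}\right) = -23 + \frac{541}{3} = \frac{472}{3}$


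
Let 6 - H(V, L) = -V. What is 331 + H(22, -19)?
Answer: 359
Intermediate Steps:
H(V, L) = 6 + V (H(V, L) = 6 - (-1)*V = 6 + V)
331 + H(22, -19) = 331 + (6 + 22) = 331 + 28 = 359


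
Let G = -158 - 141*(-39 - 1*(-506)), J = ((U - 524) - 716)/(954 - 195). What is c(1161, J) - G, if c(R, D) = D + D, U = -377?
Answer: 1518017/23 ≈ 66001.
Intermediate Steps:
J = -49/23 (J = ((-377 - 524) - 716)/(954 - 195) = (-901 - 716)/759 = -1617*1/759 = -49/23 ≈ -2.1304)
c(R, D) = 2*D
G = -66005 (G = -158 - 141*(-39 + 506) = -158 - 141*467 = -158 - 65847 = -66005)
c(1161, J) - G = 2*(-49/23) - 1*(-66005) = -98/23 + 66005 = 1518017/23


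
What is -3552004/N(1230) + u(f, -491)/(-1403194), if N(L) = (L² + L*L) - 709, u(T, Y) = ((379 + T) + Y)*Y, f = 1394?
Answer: -1539985434867/2122394770327 ≈ -0.72559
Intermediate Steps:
u(T, Y) = Y*(379 + T + Y) (u(T, Y) = (379 + T + Y)*Y = Y*(379 + T + Y))
N(L) = -709 + 2*L² (N(L) = (L² + L²) - 709 = 2*L² - 709 = -709 + 2*L²)
-3552004/N(1230) + u(f, -491)/(-1403194) = -3552004/(-709 + 2*1230²) - 491*(379 + 1394 - 491)/(-1403194) = -3552004/(-709 + 2*1512900) - 491*1282*(-1/1403194) = -3552004/(-709 + 3025800) - 629462*(-1/1403194) = -3552004/3025091 + 314731/701597 = -1539985434867/2122394770327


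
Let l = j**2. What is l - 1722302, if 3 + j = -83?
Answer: -1714906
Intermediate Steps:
j = -86 (j = -3 - 83 = -86)
l = 7396 (l = (-86)**2 = 7396)
l - 1722302 = 7396 - 1722302 = -1714906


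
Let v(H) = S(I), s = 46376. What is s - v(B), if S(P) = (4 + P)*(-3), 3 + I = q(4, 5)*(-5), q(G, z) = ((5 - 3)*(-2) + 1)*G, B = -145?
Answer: 46559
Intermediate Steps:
q(G, z) = -3*G (q(G, z) = (2*(-2) + 1)*G = (-4 + 1)*G = -3*G)
I = 57 (I = -3 - 3*4*(-5) = -3 - 12*(-5) = -3 + 60 = 57)
S(P) = -12 - 3*P
v(H) = -183 (v(H) = -12 - 3*57 = -12 - 171 = -183)
s - v(B) = 46376 - 1*(-183) = 46376 + 183 = 46559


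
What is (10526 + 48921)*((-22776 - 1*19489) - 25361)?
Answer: -4020162822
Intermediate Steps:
(10526 + 48921)*((-22776 - 1*19489) - 25361) = 59447*((-22776 - 19489) - 25361) = 59447*(-42265 - 25361) = 59447*(-67626) = -4020162822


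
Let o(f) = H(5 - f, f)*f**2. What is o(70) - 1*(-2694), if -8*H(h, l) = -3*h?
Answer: -233487/2 ≈ -1.1674e+5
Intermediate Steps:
H(h, l) = 3*h/8 (H(h, l) = -(-3)*h/8 = 3*h/8)
o(f) = f**2*(15/8 - 3*f/8) (o(f) = (3*(5 - f)/8)*f**2 = (15/8 - 3*f/8)*f**2 = f**2*(15/8 - 3*f/8))
o(70) - 1*(-2694) = (3/8)*70**2*(5 - 1*70) - 1*(-2694) = (3/8)*4900*(5 - 70) + 2694 = (3/8)*4900*(-65) + 2694 = -238875/2 + 2694 = -233487/2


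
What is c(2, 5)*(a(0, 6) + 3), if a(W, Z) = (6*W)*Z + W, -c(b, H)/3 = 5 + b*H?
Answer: -135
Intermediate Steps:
c(b, H) = -15 - 3*H*b (c(b, H) = -3*(5 + b*H) = -3*(5 + H*b) = -15 - 3*H*b)
a(W, Z) = W + 6*W*Z (a(W, Z) = 6*W*Z + W = W + 6*W*Z)
c(2, 5)*(a(0, 6) + 3) = (-15 - 3*5*2)*(0*(1 + 6*6) + 3) = (-15 - 30)*(0*(1 + 36) + 3) = -45*(0*37 + 3) = -45*(0 + 3) = -45*3 = -135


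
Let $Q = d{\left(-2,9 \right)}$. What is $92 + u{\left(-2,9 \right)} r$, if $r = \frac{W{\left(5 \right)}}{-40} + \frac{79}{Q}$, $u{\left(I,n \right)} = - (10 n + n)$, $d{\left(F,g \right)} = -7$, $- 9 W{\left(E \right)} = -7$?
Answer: $\frac{339139}{280} \approx 1211.2$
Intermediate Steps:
$W{\left(E \right)} = \frac{7}{9}$ ($W{\left(E \right)} = \left(- \frac{1}{9}\right) \left(-7\right) = \frac{7}{9}$)
$Q = -7$
$u{\left(I,n \right)} = - 11 n$
$r = - \frac{28489}{2520}$ ($r = \frac{7}{9 \left(-40\right)} + \frac{79}{-7} = \frac{7}{9} \left(- \frac{1}{40}\right) + 79 \left(- \frac{1}{7}\right) = - \frac{7}{360} - \frac{79}{7} = - \frac{28489}{2520} \approx -11.305$)
$92 + u{\left(-2,9 \right)} r = 92 + \left(-11\right) 9 \left(- \frac{28489}{2520}\right) = 92 - - \frac{313379}{280} = 92 + \frac{313379}{280} = \frac{339139}{280}$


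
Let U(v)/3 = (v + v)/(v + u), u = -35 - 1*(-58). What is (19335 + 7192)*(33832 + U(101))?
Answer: 55650648449/62 ≈ 8.9759e+8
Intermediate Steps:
u = 23 (u = -35 + 58 = 23)
U(v) = 6*v/(23 + v) (U(v) = 3*((v + v)/(v + 23)) = 3*((2*v)/(23 + v)) = 3*(2*v/(23 + v)) = 6*v/(23 + v))
(19335 + 7192)*(33832 + U(101)) = (19335 + 7192)*(33832 + 6*101/(23 + 101)) = 26527*(33832 + 6*101/124) = 26527*(33832 + 6*101*(1/124)) = 26527*(33832 + 303/62) = 26527*(2097887/62) = 55650648449/62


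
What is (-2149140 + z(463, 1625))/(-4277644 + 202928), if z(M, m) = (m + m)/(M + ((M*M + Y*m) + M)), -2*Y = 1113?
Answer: 148079507320/280755063153 ≈ 0.52743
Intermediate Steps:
Y = -1113/2 (Y = -½*1113 = -1113/2 ≈ -556.50)
z(M, m) = 2*m/(M² + 2*M - 1113*m/2) (z(M, m) = (m + m)/(M + ((M*M - 1113*m/2) + M)) = (2*m)/(M + ((M² - 1113*m/2) + M)) = (2*m)/(M + (M + M² - 1113*m/2)) = (2*m)/(M² + 2*M - 1113*m/2) = 2*m/(M² + 2*M - 1113*m/2))
(-2149140 + z(463, 1625))/(-4277644 + 202928) = (-2149140 + 4*1625/(-1113*1625 + 2*463² + 4*463))/(-4277644 + 202928) = (-2149140 + 4*1625/(-1808625 + 2*214369 + 1852))/(-4074716) = (-2149140 + 4*1625/(-1808625 + 428738 + 1852))*(-1/4074716) = (-2149140 + 4*1625/(-1378035))*(-1/4074716) = (-2149140 + 4*1625*(-1/1378035))*(-1/4074716) = (-2149140 - 1300/275607)*(-1/4074716) = -592318029280/275607*(-1/4074716) = 148079507320/280755063153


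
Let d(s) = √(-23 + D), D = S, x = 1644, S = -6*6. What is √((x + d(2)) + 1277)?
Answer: √(2921 + I*√59) ≈ 54.046 + 0.07106*I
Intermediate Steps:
S = -36
D = -36
d(s) = I*√59 (d(s) = √(-23 - 36) = √(-59) = I*√59)
√((x + d(2)) + 1277) = √((1644 + I*√59) + 1277) = √(2921 + I*√59)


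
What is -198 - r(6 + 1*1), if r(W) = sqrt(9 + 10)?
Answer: -198 - sqrt(19) ≈ -202.36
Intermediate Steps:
r(W) = sqrt(19)
-198 - r(6 + 1*1) = -198 - sqrt(19)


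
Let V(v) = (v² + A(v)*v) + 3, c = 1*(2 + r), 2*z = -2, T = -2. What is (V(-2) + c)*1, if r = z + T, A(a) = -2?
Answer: 10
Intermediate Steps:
z = -1 (z = (½)*(-2) = -1)
r = -3 (r = -1 - 2 = -3)
c = -1 (c = 1*(2 - 3) = 1*(-1) = -1)
V(v) = 3 + v² - 2*v (V(v) = (v² - 2*v) + 3 = 3 + v² - 2*v)
(V(-2) + c)*1 = ((3 + (-2)² - 2*(-2)) - 1)*1 = ((3 + 4 + 4) - 1)*1 = (11 - 1)*1 = 10*1 = 10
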